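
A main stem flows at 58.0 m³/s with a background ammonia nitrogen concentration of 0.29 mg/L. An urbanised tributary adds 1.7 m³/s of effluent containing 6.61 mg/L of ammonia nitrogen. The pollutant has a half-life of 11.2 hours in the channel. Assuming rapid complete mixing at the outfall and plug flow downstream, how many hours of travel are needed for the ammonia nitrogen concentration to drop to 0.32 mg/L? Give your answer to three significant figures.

Conservation of mass: C = (58.00·0.2900 + 1.700·6.610) / 59.70 = 28.06/59.70 = 0.4700 mg/L.
Half-life 11.2 h → k = ln 2 / 11.2 = 0.06189 h⁻¹ = 1.485 d⁻¹.
0.4700·exp(−k·t) = 0.32 → t = ln(0.4700/0.32)/k = 22360 s = 6.210 h.

6.21 h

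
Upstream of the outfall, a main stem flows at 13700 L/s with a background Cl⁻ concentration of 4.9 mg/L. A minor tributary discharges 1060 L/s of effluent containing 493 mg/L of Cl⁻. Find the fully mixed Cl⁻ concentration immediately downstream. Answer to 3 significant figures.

After mixing, C = (13700·4.900 + 1060·493.0) / 14760 = 589700/14760 = 39.95 mg/L.

40.0 mg/L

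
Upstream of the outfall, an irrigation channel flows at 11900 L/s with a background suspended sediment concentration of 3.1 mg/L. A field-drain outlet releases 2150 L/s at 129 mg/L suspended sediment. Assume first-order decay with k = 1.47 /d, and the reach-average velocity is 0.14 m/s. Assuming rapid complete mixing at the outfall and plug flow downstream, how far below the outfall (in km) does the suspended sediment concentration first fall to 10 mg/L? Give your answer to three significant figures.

Flow-weighted average: C = (11900·3.100 + 2150·129.0) / 14050 = 314200/14050 = 22.37 mg/L.
Set 22.37·exp(−k·t) = 10 → t = ln(22.37/10)/k = 47310 s = 13.14 h.
Distance = v·t = 0.14·47310 = 6624 m = 6.624 km.

6.62 km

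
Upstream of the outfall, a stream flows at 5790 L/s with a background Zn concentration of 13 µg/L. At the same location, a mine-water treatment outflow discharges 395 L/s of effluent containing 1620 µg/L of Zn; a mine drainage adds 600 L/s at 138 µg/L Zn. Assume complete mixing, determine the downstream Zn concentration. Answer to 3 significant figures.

118 µg/L

Mixed concentration C = ΣQC/ΣQ = (5790·13.00 + 395.0·1620 + 600.0·138.0) / 6785 = 798000/6785 = 117.6 µg/L.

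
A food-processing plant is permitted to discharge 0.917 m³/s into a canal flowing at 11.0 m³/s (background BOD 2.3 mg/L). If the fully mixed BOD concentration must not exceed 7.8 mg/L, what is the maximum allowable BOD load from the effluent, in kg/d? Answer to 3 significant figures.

Mass balance at the limit: 11.00·2.300 + 0.9170·Cₑ = 11.92·7.8 → Cₑ = 73.78 mg/L.
Load = 0.9170 m³/s × 73.78 g/m³ × 86 400 s/d = 5845 kg/d.

5850 kg/d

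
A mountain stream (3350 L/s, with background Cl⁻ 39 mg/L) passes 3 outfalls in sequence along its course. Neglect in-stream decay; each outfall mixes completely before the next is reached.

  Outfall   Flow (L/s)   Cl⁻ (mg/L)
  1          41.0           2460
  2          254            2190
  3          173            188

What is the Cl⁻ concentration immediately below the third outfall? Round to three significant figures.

After outfall 1: Q = 3350 + 41.00 = 3391 L/s; C = (3350·39.00 + 41.00·2460)/3391 = 68.27 mg/L.
After outfall 2: Q = 3391 + 254.0 = 3645 L/s; C = (3391·68.27 + 254.0·2190)/3645 = 216.1 mg/L.
After outfall 3: Q = 3645 + 173.0 = 3818 L/s; C = (3645·216.1 + 173.0·188.0)/3818 = 214.8 mg/L.

215 mg/L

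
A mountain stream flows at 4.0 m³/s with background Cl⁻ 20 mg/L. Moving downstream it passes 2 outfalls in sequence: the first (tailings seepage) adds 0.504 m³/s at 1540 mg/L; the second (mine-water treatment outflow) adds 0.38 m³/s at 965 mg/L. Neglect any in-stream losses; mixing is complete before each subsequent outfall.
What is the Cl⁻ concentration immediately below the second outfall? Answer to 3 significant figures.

Below outfall 1: Q → 4.504 m³/s, C = (4.000·20.00 + 0.5040·1540)/4.504 = 190.1 mg/L.
Below outfall 2: Q → 4.884 m³/s, C = (4.504·190.1 + 0.3800·965.0)/4.884 = 250.4 mg/L.

250 mg/L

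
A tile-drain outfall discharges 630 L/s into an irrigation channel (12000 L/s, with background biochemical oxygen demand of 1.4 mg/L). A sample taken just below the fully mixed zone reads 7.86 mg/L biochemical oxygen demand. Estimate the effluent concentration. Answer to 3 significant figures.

Mass balance: 12000·1.400 + 630.0·Cₑ = 12630·7.860
→ Cₑ = (12630·7.860 − 12000·1.400) / 630.0 = 130.9 mg/L.

131 mg/L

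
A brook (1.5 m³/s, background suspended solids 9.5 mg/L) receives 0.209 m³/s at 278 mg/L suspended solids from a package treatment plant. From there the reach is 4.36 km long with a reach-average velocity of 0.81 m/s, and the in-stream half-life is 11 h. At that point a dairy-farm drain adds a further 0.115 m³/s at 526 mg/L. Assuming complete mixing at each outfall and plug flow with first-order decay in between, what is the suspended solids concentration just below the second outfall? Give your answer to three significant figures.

69.3 mg/L

Mass balance: C = (1.500·9.500 + 0.2090·278.0) / 1.709 = 72.35/1.709 = 42.34 mg/L; combined flow 1.709 m³/s.
Travel time t = 4.36·1000 / 0.81 = 5383 s = 1.495 h.
Half-life 11 h → k = ln 2 / 11 = 0.06301 h⁻¹ = 1.512 d⁻¹.
First-order decay: C = 42.34·exp(−k·t) = 42.34·0.9101 = 38.53 mg/L.
Second outfall: C = (1.709·38.53 + 0.1150·526.0)/1.824 = 69.26 mg/L.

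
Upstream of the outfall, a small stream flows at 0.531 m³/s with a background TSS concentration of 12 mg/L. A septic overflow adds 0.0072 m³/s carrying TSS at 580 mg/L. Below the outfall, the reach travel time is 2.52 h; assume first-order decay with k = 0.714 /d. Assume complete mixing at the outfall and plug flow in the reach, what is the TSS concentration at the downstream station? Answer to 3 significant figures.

18.2 mg/L

Mixed concentration C = ΣQC/ΣQ = (0.5310·12.00 + 0.007200·580.0) / 0.5382 = 10.55/0.5382 = 19.60 mg/L.
Applying C = C₀e^(−kt): 19.60 × 0.9278 = 18.18 mg/L.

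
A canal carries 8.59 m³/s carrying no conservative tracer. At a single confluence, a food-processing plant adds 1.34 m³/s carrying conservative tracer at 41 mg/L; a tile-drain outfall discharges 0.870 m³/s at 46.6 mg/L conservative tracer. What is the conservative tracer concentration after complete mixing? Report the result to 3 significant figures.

8.84 mg/L

After mixing, C = (8.590·0 + 1.340·41.00 + 0.8700·46.60) / 10.80 = 95.48/10.80 = 8.841 mg/L.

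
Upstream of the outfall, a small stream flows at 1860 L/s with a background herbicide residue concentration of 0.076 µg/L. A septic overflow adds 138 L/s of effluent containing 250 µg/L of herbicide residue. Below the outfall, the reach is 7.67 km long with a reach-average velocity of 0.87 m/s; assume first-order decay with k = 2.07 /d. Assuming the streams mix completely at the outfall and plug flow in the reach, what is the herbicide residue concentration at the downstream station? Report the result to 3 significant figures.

14.0 µg/L

Flow-weighted average: C = (1860·0.07600 + 138.0·250.0) / 1998 = 34640/1998 = 17.34 µg/L.
Travel time t = 7.67·1000 / 0.87 = 8816 s = 2.449 h.
Decay over the reach: 17.34·exp(−kt) = 17.34·0.8096 = 14.04 µg/L.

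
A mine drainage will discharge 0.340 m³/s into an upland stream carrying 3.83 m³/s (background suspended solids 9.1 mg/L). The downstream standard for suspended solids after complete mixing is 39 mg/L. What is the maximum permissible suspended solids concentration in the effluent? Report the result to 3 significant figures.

376 mg/L

At the limit, (Qr·Cr + Qe·Cₑ)/(Qr + Qe) = 39:
Cₑ = (4.170·39 − 3.830·9.100) / 0.3400 = 375.8 mg/L.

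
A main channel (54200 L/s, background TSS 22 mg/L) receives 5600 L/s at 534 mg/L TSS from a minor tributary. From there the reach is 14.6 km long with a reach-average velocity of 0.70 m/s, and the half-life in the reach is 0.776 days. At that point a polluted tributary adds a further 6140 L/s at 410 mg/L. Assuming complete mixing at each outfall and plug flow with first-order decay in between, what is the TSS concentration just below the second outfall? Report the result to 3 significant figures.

Mixed concentration C = ΣQC/ΣQ = (54200·22.00 + 5600·534.0) / 59800 = 4183000/59800 = 69.95 mg/L; combined flow 59800 L/s.
Travel time t = 14.6·1000 / 0.70 = 20860 s = 5.794 h.
Half-life 0.776 d → k = ln 2 / 0.776 = 0.8932 d⁻¹.
Decay over the reach: 69.95·exp(−kt) = 69.95·0.8060 = 56.38 mg/L.
Second outfall: C = (59800·56.38 + 6140·410.0)/65940 = 89.31 mg/L.

89.3 mg/L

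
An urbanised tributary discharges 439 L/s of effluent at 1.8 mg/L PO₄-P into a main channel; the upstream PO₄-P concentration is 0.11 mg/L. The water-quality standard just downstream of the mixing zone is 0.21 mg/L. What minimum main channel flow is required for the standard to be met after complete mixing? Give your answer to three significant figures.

6980 L/s

Set C_mix = 0.21: (Q·0.1100 + 439.0·1.800) / (Q + 439.0) = 0.21
→ Q = 439.0·(1.800 − 0.21)/(0.21 − 0.1100) = 6980 L/s.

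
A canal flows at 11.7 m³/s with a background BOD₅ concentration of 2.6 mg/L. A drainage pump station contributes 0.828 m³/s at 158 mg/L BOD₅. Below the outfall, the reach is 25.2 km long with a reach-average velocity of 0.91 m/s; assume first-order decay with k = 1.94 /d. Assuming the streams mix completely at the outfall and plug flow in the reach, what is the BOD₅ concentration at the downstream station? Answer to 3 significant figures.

Conservation of mass: C = (11.70·2.600 + 0.8280·158.0) / 12.53 = 161.2/12.53 = 12.87 mg/L.
Travel time t = 25.2·1000 / 0.91 = 27690 s = 7.692 h.
Decay over the reach: 12.87·exp(−kt) = 12.87·0.5370 = 6.911 mg/L.

6.91 mg/L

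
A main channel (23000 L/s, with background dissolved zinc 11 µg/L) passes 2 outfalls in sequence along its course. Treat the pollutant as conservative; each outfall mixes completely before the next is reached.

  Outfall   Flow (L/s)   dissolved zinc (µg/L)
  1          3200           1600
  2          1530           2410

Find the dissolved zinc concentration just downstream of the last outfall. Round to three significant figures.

327 µg/L

After outfall 1: Q = 23000 + 3200 = 26200 L/s; C = (23000·11.00 + 3200·1600)/26200 = 205.1 µg/L.
After outfall 2: Q = 26200 + 1530 = 27730 L/s; C = (26200·205.1 + 1530·2410)/27730 = 326.7 µg/L.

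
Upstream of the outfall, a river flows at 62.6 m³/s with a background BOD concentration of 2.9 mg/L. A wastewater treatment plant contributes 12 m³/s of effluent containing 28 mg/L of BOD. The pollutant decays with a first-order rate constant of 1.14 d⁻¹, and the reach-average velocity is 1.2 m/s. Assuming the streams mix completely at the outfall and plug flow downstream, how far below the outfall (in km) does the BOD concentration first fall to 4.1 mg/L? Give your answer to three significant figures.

After mixing, C = (62.60·2.900 + 12.00·28.00) / 74.60 = 517.5/74.60 = 6.938 mg/L.
Set 6.938·exp(−k·t) = 4.1 → t = ln(6.938/4.1)/k = 39860 s = 11.07 h.
Distance = v·t = 1.2·39860 = 47830 m = 47.83 km.

47.8 km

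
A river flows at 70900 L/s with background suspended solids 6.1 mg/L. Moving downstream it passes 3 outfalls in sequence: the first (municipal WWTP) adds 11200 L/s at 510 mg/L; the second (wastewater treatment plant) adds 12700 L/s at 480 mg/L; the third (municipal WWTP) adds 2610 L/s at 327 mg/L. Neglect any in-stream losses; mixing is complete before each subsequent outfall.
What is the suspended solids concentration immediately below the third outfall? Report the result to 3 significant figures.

134 mg/L

After outfall 1: Q = 70900 + 11200 = 82100 L/s; C = (70900·6.100 + 11200·510.0)/82100 = 74.84 mg/L.
After outfall 2: Q = 82100 + 12700 = 94800 L/s; C = (82100·74.84 + 12700·480.0)/94800 = 129.1 mg/L.
After outfall 3: Q = 94800 + 2610 = 97410 L/s; C = (94800·129.1 + 2610·327.0)/97410 = 134.4 mg/L.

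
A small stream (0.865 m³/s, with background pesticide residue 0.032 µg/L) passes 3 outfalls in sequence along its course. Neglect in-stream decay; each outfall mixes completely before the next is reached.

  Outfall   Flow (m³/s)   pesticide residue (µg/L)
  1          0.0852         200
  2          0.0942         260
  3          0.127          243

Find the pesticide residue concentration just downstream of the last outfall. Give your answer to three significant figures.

61.8 µg/L

After outfall 1: Q = 0.8650 + 0.08520 = 0.9502 m³/s; C = (0.8650·0.03200 + 0.08520·200.0)/0.9502 = 17.96 µg/L.
After outfall 2: Q = 0.9502 + 0.09420 = 1.044 m³/s; C = (0.9502·17.96 + 0.09420·260.0)/1.044 = 39.79 µg/L.
After outfall 3: Q = 1.044 + 0.1270 = 1.171 m³/s; C = (1.044·39.79 + 0.1270·243.0)/1.171 = 61.82 µg/L.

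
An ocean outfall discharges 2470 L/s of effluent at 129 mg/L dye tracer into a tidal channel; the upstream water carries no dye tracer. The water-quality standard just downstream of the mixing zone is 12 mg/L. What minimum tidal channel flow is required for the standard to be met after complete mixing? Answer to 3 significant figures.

Set C_mix = 12: (Q·0 + 2470·129.0) / (Q + 2470) = 12
→ Q = 2470·(129.0 − 12)/(12 − 0) = 24080 L/s.

24100 L/s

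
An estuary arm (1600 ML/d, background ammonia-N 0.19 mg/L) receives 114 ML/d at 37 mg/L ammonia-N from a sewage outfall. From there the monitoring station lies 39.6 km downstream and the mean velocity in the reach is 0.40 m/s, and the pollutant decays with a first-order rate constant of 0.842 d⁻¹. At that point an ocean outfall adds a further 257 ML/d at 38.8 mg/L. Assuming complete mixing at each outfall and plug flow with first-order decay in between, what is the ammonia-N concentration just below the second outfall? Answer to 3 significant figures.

After mixing, C = (1600·0.1900 + 114.0·37.00) / 1714 = 4522/1714 = 2.638 mg/L; combined flow 1714 ML/d.
Travel time t = 39.6·1000 / 0.40 = 99000 s = 27.50 h.
First-order decay: C = 2.638·exp(−k·t) = 2.638·0.3811 = 1.005 mg/L.
At the second outfall, C = (1714·1.005 + 257.0·38.80) / (1714 + 257.0) = 5.933 mg/L.

5.93 mg/L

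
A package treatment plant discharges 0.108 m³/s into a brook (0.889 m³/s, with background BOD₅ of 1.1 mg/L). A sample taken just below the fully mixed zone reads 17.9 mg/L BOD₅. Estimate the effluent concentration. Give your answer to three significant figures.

Mass balance: 0.8890·1.100 + 0.1080·Cₑ = 0.9970·17.90
→ Cₑ = (0.9970·17.90 − 0.8890·1.100) / 0.1080 = 156.2 mg/L.

156 mg/L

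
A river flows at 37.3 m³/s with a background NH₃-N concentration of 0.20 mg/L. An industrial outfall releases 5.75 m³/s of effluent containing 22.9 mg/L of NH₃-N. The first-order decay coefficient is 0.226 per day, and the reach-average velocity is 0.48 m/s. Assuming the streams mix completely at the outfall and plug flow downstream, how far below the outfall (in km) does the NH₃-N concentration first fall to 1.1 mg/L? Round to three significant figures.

Conservation of mass: C = (37.30·0.2000 + 5.750·22.90) / 43.05 = 139.1/43.05 = 3.232 mg/L.
Set 3.232·exp(−k·t) = 1.1 → t = ln(3.232/1.1)/k = 412000 s = 114.5 h.
Distance = v·t = 0.48·412000 = 197800 m = 197.8 km.

198 km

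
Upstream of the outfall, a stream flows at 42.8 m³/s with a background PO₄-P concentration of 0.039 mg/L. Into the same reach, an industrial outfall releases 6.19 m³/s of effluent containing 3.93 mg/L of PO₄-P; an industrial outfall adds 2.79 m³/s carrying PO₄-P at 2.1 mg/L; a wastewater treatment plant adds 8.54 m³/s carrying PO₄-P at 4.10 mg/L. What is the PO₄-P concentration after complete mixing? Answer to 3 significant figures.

1.11 mg/L

Flow-weighted average: C = (42.80·0.03900 + 6.190·3.930 + 2.790·2.100 + 8.540·4.100) / 60.32 = 66.87/60.32 = 1.109 mg/L.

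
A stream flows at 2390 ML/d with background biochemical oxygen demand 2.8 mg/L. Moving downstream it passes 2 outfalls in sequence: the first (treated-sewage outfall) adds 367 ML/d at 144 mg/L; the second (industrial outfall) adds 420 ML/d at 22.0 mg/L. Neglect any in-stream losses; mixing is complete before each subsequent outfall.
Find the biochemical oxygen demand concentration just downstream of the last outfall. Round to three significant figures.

Below outfall 1: Q → 2757 ML/d, C = (2390·2.800 + 367.0·144.0)/2757 = 21.60 mg/L.
Below outfall 2: Q → 3177 ML/d, C = (2757·21.60 + 420.0·22.00)/3177 = 21.65 mg/L.

21.6 mg/L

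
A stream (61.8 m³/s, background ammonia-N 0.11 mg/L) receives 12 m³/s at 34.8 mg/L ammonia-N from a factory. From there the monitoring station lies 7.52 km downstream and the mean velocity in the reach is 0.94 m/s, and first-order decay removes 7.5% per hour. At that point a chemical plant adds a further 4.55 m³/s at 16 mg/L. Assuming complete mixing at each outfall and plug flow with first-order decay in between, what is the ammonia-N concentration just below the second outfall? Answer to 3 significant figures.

Mixed concentration C = ΣQC/ΣQ = (61.80·0.1100 + 12.00·34.80) / 73.80 = 424.4/73.80 = 5.751 mg/L; combined flow 73.80 m³/s.
Travel time t = 7.52·1000 / 0.94 = 8000 s = 2.222 h.
7.5%/h lost → k = −ln(1 − 0.075) = 0.07796 h⁻¹.
First-order decay: C = 5.751·exp(−k·t) = 5.751·0.8409 = 4.836 mg/L.
At the second outfall, C = (73.80·4.836 + 4.550·16.00) / (73.80 + 4.550) = 5.484 mg/L.

5.48 mg/L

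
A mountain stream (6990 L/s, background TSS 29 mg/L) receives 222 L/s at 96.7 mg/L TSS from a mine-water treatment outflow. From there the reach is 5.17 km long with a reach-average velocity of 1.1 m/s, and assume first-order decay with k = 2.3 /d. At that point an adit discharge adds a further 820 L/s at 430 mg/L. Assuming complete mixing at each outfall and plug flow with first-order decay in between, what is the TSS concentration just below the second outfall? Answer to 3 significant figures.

68.5 mg/L

Mass balance: C = (6990·29.00 + 222.0·96.70) / 7212 = 224200/7212 = 31.08 mg/L; combined flow 7212 L/s.
Travel time t = 5.17·1000 / 1.1 = 4700 s = 1.306 h.
After decay, C = 31.08 × e^(−kt) = 31.08 × 0.8824 = 27.43 mg/L.
Second outfall: C = (7212·27.43 + 820.0·430.0)/8032 = 68.53 mg/L.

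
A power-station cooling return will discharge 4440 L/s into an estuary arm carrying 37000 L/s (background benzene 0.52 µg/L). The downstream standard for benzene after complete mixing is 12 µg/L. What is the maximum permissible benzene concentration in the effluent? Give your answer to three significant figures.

At the limit, (Qr·Cr + Qe·Cₑ)/(Qr + Qe) = 12:
Cₑ = (41440·12 − 37000·0.5200) / 4440 = 107.7 µg/L.

108 µg/L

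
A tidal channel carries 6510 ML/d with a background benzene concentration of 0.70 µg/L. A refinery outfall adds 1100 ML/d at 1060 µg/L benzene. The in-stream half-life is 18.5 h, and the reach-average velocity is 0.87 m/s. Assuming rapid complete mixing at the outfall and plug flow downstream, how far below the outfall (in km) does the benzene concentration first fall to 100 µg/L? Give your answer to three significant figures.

36.0 km

Flow-weighted average: C = (6510·0.7000 + 1100·1060) / 7610 = 1171000/7610 = 153.8 µg/L.
Half-life 18.5 h → k = ln 2 / 18.5 = 0.03747 h⁻¹ = 0.8992 d⁻¹.
Set 153.8·exp(−k·t) = 100 → t = ln(153.8/100)/k = 41370 s = 11.49 h.
Distance = v·t = 0.87·41370 = 36000 m = 36.00 km.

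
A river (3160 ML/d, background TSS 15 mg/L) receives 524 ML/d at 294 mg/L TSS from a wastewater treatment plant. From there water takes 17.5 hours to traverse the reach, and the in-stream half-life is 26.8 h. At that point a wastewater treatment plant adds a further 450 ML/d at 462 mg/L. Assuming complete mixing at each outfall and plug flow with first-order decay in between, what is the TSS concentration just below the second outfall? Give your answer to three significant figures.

81.3 mg/L

Mass balance: C = (3160·15.00 + 524.0·294.0) / 3684 = 201500/3684 = 54.68 mg/L; combined flow 3684 ML/d.
Half-life 26.8 h → k = ln 2 / 26.8 = 0.02586 h⁻¹ = 0.6207 d⁻¹.
After decay, C = 54.68 × e^(−kt) = 54.68 × 0.6360 = 34.78 mg/L.
Second outfall: C = (3684·34.78 + 450.0·462.0)/4134 = 81.28 mg/L.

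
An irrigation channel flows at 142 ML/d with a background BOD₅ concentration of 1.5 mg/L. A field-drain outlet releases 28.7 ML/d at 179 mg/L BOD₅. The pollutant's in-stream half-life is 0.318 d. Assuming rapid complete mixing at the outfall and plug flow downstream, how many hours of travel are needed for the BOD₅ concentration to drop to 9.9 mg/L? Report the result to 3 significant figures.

Conservation of mass: C = (142.0·1.500 + 28.70·179.0) / 170.7 = 5350/170.7 = 31.34 mg/L.
Half-life 0.318 d → k = ln 2 / 0.318 = 2.180 d⁻¹.
31.34·exp(−k·t) = 9.9 → t = ln(31.34/9.9)/k = 45680 s = 12.69 h.

12.7 h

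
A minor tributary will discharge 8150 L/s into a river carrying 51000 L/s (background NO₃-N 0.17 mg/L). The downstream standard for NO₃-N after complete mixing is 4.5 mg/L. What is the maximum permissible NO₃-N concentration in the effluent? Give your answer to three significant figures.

At the limit, (Qr·Cr + Qe·Cₑ)/(Qr + Qe) = 4.5:
Cₑ = (59150·4.5 − 51000·0.1700) / 8150 = 31.60 mg/L.

31.6 mg/L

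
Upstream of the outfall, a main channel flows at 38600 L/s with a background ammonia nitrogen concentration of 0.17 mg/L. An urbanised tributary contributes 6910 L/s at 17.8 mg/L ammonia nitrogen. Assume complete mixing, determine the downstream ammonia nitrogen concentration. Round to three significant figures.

Flow-weighted average: C = (38600·0.1700 + 6910·17.80) / 45510 = 129600/45510 = 2.847 mg/L.

2.85 mg/L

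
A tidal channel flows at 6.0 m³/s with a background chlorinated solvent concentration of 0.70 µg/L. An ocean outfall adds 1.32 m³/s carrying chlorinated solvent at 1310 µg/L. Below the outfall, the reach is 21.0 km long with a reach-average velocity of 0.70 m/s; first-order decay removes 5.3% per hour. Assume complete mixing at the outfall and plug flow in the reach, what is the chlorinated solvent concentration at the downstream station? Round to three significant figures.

150 µg/L

Conservation of mass: C = (6.000·0.7000 + 1.320·1310) / 7.320 = 1733/7.320 = 236.8 µg/L.
Travel time t = 21.0·1000 / 0.70 = 30000 s = 8.333 h.
5.3%/h lost → k = −ln(1 − 0.053) = 0.05446 h⁻¹.
First-order decay: C = 236.8·exp(−k·t) = 236.8·0.6352 = 150.4 µg/L.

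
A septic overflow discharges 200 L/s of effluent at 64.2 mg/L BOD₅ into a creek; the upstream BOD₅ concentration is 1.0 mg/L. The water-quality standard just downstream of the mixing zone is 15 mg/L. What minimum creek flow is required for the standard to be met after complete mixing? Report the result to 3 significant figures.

703 L/s

Set C_mix = 15: (Q·1.000 + 200.0·64.20) / (Q + 200.0) = 15
→ Q = 200.0·(64.20 − 15)/(15 − 1.000) = 702.9 L/s.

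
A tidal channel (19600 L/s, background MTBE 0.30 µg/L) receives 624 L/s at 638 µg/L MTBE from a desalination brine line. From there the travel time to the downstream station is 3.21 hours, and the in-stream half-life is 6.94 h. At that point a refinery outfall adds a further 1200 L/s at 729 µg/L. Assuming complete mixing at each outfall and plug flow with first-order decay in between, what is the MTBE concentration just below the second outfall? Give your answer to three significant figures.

54.5 µg/L

Conservation of mass: C = (19600·0.3000 + 624.0·638.0) / 20220 = 404000/20220 = 19.98 µg/L; combined flow 20220 L/s.
Half-life 6.94 h → k = ln 2 / 6.94 = 0.09988 h⁻¹ = 2.397 d⁻¹.
Applying C = C₀e^(−kt): 19.98 × 0.7257 = 14.50 µg/L.
Second outfall: C = (20220·14.50 + 1200·729.0)/21420 = 54.52 µg/L.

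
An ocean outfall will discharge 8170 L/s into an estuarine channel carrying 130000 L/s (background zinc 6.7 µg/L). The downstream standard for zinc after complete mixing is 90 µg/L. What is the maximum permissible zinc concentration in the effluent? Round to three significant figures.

At the limit, (Qr·Cr + Qe·Cₑ)/(Qr + Qe) = 90:
Cₑ = (138200·90 − 130000·6.700) / 8170 = 1415 µg/L.

1420 µg/L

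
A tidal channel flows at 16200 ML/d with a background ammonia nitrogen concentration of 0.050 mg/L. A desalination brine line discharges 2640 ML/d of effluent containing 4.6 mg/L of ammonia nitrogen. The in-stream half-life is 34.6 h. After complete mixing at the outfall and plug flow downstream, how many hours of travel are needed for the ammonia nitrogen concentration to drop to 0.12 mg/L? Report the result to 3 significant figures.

87.1 h

After mixing, C = (16200·0.05000 + 2640·4.600) / 18840 = 12950/18840 = 0.6876 mg/L.
Half-life 34.6 h → k = ln 2 / 34.6 = 0.02003 h⁻¹ = 0.4808 d⁻¹.
0.6876·exp(−k·t) = 0.12 → t = ln(0.6876/0.12)/k = 313700 s = 87.14 h.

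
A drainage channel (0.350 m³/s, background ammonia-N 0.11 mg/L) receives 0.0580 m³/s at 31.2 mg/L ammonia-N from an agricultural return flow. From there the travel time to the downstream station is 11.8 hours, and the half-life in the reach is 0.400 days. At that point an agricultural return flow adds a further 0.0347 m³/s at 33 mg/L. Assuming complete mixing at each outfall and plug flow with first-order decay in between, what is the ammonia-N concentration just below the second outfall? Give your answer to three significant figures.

4.37 mg/L

Mixed concentration C = ΣQC/ΣQ = (0.3500·0.1100 + 0.05800·31.20) / 0.4080 = 1.848/0.4080 = 4.530 mg/L; combined flow 0.4080 m³/s.
Half-life 0.400 d → k = ln 2 / 0.400 = 1.733 d⁻¹.
After decay, C = 4.530 × e^(−kt) = 4.530 × 0.4266 = 1.932 mg/L.
Second outfall: C = (0.4080·1.932 + 0.03470·33.00)/0.4427 = 4.367 mg/L.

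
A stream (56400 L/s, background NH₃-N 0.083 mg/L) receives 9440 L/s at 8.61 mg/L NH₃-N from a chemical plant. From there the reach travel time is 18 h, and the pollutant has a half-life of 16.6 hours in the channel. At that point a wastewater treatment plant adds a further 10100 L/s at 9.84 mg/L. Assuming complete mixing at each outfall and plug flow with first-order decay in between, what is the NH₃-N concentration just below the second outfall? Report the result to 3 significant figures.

After mixing, C = (56400·0.08300 + 9440·8.610) / 65840 = 85960/65840 = 1.306 mg/L; combined flow 65840 L/s.
Half-life 16.6 h → k = ln 2 / 16.6 = 0.04176 h⁻¹ = 1.002 d⁻¹.
Decay over the reach: 1.306·exp(−kt) = 1.306·0.4716 = 0.6157 mg/L.
At the second outfall, C = (65840·0.6157 + 10100·9.840) / (65840 + 10100) = 1.843 mg/L.

1.84 mg/L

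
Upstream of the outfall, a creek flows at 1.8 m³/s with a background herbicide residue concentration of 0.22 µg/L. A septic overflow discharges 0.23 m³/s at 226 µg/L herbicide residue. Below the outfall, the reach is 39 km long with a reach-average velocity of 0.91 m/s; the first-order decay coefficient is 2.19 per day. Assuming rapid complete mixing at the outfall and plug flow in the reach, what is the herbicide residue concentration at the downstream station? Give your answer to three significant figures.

Mixed concentration C = ΣQC/ΣQ = (1.800·0.2200 + 0.2300·226.0) / 2.030 = 52.38/2.030 = 25.80 µg/L.
Travel time t = 39·1000 / 0.91 = 42860 s = 11.90 h.
After decay, C = 25.80 × e^(−kt) = 25.80 × 0.3375 = 8.707 µg/L.

8.71 µg/L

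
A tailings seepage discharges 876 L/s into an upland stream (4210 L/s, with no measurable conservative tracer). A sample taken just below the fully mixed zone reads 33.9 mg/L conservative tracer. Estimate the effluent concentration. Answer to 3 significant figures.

Mass balance: 4210·0 + 876.0·Cₑ = 5086·33.90
→ Cₑ = (5086·33.90 − 4210·0) / 876.0 = 196.8 mg/L.

197 mg/L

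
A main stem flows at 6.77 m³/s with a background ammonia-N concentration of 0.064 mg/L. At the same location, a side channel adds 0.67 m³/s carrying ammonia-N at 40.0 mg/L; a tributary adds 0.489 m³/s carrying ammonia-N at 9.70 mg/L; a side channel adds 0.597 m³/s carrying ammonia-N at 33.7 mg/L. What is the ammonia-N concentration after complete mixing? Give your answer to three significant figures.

6.11 mg/L

Conservation of mass: C = (6.770·0.06400 + 0.6700·40.00 + 0.4890·9.700 + 0.5970·33.70) / 8.526 = 52.10/8.526 = 6.110 mg/L.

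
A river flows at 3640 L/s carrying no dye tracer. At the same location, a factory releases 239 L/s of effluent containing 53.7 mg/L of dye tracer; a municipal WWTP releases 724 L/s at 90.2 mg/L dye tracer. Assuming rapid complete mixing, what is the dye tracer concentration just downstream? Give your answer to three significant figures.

After mixing, C = (3640·0 + 239.0·53.70 + 724.0·90.20) / 4603 = 78140/4603 = 16.98 mg/L.

17.0 mg/L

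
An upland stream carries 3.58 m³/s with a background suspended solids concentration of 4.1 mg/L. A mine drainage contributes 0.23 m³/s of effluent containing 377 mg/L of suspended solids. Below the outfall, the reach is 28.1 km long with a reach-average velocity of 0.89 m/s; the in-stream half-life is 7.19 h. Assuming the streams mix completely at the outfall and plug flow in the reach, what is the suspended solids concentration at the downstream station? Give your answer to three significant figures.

11.4 mg/L

Mixed concentration C = ΣQC/ΣQ = (3.580·4.100 + 0.2300·377.0) / 3.810 = 101.4/3.810 = 26.61 mg/L.
Travel time t = 28.1·1000 / 0.89 = 31570 s = 8.770 h.
Half-life 7.19 h → k = ln 2 / 7.19 = 0.09640 h⁻¹ = 2.314 d⁻¹.
Applying C = C₀e^(−kt): 26.61 × 0.4293 = 11.43 mg/L.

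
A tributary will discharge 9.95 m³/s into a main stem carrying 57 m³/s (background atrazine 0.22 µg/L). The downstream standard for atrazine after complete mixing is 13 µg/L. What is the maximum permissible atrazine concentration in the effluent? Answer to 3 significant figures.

At the limit, (Qr·Cr + Qe·Cₑ)/(Qr + Qe) = 13:
Cₑ = (66.95·13 − 57.00·0.2200) / 9.950 = 86.21 µg/L.

86.2 µg/L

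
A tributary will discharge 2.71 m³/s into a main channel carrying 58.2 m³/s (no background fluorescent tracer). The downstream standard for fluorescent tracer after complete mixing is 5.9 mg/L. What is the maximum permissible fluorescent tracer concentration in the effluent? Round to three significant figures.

At the limit, (Qr·Cr + Qe·Cₑ)/(Qr + Qe) = 5.9:
Cₑ = (60.91·5.9 − 58.20·0) / 2.710 = 132.6 mg/L.

133 mg/L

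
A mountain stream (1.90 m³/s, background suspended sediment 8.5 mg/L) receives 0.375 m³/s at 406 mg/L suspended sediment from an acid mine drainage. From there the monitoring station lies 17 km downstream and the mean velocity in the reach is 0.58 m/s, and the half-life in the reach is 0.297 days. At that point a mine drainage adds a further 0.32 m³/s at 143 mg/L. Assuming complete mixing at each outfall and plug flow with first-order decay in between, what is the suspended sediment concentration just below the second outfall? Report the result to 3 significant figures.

Mixed concentration C = ΣQC/ΣQ = (1.900·8.500 + 0.3750·406.0) / 2.275 = 168.4/2.275 = 74.02 mg/L; combined flow 2.275 m³/s.
Travel time t = 17·1000 / 0.58 = 29310 s = 8.142 h.
Half-life 0.297 d → k = ln 2 / 0.297 = 2.334 d⁻¹.
Applying C = C₀e^(−kt): 74.02 × 0.4531 = 33.54 mg/L.
Second outfall: C = (2.275·33.54 + 0.3200·143.0)/2.595 = 47.03 mg/L.

47.0 mg/L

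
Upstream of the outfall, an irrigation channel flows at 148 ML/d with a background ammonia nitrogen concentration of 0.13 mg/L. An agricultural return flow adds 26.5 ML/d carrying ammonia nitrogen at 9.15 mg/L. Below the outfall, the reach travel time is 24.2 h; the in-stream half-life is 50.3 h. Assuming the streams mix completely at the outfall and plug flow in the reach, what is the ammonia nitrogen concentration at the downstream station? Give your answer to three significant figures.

1.07 mg/L

Mass balance: C = (148.0·0.1300 + 26.50·9.150) / 174.5 = 261.7/174.5 = 1.500 mg/L.
Half-life 50.3 h → k = ln 2 / 50.3 = 0.01378 h⁻¹ = 0.3307 d⁻¹.
First-order decay: C = 1.500·exp(−k·t) = 1.500·0.7164 = 1.074 mg/L.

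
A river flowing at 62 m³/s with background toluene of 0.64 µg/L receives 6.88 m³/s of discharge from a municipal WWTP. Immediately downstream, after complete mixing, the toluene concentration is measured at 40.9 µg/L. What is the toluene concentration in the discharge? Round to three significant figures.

404 µg/L

Mass balance: 62.00·0.6400 + 6.880·Cₑ = 68.88·40.90
→ Cₑ = (68.88·40.90 − 62.00·0.6400) / 6.880 = 403.7 µg/L.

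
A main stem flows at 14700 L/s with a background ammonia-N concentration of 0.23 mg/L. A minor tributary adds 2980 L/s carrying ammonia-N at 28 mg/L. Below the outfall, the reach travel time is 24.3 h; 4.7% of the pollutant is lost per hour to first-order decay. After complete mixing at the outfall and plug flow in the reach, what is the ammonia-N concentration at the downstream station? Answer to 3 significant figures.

After mixing, C = (14700·0.2300 + 2980·28.00) / 17680 = 86820/17680 = 4.911 mg/L.
4.7%/h lost → k = −ln(1 − 0.047) = 0.04814 h⁻¹.
After decay, C = 4.911 × e^(−kt) = 4.911 × 0.3104 = 1.524 mg/L.

1.52 mg/L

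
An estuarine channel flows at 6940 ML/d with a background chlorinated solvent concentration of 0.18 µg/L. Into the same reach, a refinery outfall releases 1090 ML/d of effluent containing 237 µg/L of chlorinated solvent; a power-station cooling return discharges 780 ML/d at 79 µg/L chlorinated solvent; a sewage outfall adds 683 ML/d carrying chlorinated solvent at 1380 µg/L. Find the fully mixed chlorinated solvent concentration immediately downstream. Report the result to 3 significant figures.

After mixing, C = (6940·0.1800 + 1090·237.0 + 780.0·79.00 + 683.0·1380) / 9493 = 1264000/9493 = 133.1 µg/L.

133 µg/L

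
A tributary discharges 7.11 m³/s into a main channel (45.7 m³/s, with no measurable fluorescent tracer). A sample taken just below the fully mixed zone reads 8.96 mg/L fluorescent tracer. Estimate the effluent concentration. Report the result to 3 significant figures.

Mass balance: 45.70·0 + 7.110·Cₑ = 52.81·8.960
→ Cₑ = (52.81·8.960 − 45.70·0) / 7.110 = 66.55 mg/L.

66.6 mg/L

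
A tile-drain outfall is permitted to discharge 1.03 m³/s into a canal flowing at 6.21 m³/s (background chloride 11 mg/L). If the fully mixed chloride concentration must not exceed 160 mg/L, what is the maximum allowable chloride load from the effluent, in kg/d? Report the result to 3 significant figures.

Mass balance at the limit: 6.210·11.00 + 1.030·Cₑ = 7.240·160 → Cₑ = 1058 mg/L.
Load = 1.030 m³/s × 1058 g/m³ × 86 400 s/d = 94180 kg/d.

94200 kg/d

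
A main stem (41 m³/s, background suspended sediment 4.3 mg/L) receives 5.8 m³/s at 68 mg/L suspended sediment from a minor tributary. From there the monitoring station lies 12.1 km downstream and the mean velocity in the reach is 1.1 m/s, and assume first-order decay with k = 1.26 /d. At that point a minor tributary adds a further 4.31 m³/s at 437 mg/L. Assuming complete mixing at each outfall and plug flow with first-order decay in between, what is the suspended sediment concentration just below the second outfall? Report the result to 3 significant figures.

Mass balance: C = (41.00·4.300 + 5.800·68.00) / 46.80 = 570.7/46.80 = 12.19 mg/L; combined flow 46.80 m³/s.
Travel time t = 12.1·1000 / 1.1 = 11000 s = 3.056 h.
First-order decay: C = 12.19·exp(−k·t) = 12.19·0.8518 = 10.39 mg/L.
At the second outfall, C = (46.80·10.39 + 4.310·437.0) / (46.80 + 4.310) = 46.36 mg/L.

46.4 mg/L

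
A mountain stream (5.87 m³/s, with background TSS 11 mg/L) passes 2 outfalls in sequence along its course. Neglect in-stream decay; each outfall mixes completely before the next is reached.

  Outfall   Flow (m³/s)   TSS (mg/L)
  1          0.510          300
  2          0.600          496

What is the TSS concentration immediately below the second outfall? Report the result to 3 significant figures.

73.8 mg/L

Outfall 1: combined Q = 6.380 m³/s; C = (5.870·11.00 + 0.5100·300.0)/6.380 = 34.10 mg/L.
Outfall 2: combined Q = 6.980 m³/s; C = (6.380·34.10 + 0.6000·496.0)/6.980 = 73.81 mg/L.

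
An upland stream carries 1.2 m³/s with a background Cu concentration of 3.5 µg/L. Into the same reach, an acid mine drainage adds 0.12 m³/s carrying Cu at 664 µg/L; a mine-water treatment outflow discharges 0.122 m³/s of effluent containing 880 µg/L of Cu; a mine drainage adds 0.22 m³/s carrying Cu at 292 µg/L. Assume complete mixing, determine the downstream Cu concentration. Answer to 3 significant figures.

154 µg/L

Mixed concentration C = ΣQC/ΣQ = (1.200·3.500 + 0.1200·664.0 + 0.1220·880.0 + 0.2200·292.0) / 1.662 = 255.5/1.662 = 153.7 µg/L.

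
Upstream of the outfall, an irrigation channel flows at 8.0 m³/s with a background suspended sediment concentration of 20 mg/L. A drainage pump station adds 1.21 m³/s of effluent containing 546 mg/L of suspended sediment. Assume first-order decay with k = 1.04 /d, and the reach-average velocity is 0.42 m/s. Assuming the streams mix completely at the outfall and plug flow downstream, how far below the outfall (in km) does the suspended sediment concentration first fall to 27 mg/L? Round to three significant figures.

Mixed concentration C = ΣQC/ΣQ = (8.000·20.00 + 1.210·546.0) / 9.210 = 820.7/9.210 = 89.11 mg/L.
Set 89.11·exp(−k·t) = 27 → t = ln(89.11/27)/k = 99190 s = 27.55 h.
Distance = v·t = 0.42·99190 = 41660 m = 41.66 km.

41.7 km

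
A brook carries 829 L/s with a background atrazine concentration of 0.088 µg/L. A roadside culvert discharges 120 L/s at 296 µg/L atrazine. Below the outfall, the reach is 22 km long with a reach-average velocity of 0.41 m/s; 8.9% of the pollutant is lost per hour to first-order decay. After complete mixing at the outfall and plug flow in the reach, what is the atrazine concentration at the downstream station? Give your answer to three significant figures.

Flow-weighted average: C = (829.0·0.08800 + 120.0·296.0) / 949.0 = 35590/949.0 = 37.51 µg/L.
Travel time t = 22·1000 / 0.41 = 53660 s = 14.91 h.
8.9%/h lost → k = −ln(1 − 0.089) = 0.09321 h⁻¹.
After decay, C = 37.51 × e^(−kt) = 37.51 × 0.2492 = 9.348 µg/L.

9.35 µg/L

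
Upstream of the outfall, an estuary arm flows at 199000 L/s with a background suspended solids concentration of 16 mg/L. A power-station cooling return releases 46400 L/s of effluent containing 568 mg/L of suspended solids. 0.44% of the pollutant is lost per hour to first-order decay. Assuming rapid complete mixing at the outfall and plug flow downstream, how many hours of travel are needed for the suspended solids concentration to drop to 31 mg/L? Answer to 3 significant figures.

Conservation of mass: C = (199000·16.00 + 46400·568.0) / 245400 = 29540000/245400 = 120.4 mg/L.
0.44%/h lost → k = −ln(1 − 0.0044) = 0.004410 h⁻¹.
120.4·exp(−k·t) = 31 → t = ln(120.4/31)/k = 1107000 s = 307.6 h.

308 h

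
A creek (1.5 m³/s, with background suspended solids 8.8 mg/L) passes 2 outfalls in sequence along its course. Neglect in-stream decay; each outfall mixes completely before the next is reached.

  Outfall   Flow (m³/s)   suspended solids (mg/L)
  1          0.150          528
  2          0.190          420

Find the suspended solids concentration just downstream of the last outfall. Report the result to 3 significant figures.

93.6 mg/L

After outfall 1: Q = 1.500 + 0.1500 = 1.650 m³/s; C = (1.500·8.800 + 0.1500·528.0)/1.650 = 56.00 mg/L.
After outfall 2: Q = 1.650 + 0.1900 = 1.840 m³/s; C = (1.650·56.00 + 0.1900·420.0)/1.840 = 93.59 mg/L.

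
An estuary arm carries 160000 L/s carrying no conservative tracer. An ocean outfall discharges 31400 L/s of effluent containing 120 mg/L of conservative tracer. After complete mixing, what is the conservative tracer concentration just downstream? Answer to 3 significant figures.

Mixed concentration C = ΣQC/ΣQ = (160000·0 + 31400·120.0) / 191400 = 3768000/191400 = 19.69 mg/L.

19.7 mg/L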